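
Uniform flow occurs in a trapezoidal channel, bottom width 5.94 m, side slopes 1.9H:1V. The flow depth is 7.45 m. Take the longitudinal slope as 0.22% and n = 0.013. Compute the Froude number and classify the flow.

supercritical

With bottom width b = 5.94 m and side slope z = 1.9: A = (b + zy)y = (5.94 + 1.9×7.45)×7.45 = 149.7 m²; P = b + 2y√(1+z²) = 5.94 + 2×7.45×2.147 = 37.93 m.
Hydraulic radius R = A/P = 149.7/37.93 = 3.947 m.
V = (1/n) R^(2/3) √S = (1/0.013) × 3.947^(2/3) × √0.0022 = 9.011 m/s. Hydraulic depth D_h = A/T = 149.7/34.25 = 4.371 m.
Froude number Fr = V/√(g·D_h) = 9.011/√(9.81×4.371) = 1.38, which is greater than 1, so the flow is supercritical.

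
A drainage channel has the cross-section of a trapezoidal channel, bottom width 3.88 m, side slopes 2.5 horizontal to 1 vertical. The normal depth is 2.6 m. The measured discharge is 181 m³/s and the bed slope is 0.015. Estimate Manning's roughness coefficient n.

n = 0.024

With bottom width b = 3.88 m and side slope z = 2.5: A = (b + zy)y = (3.88 + 2.5×2.6)×2.6 = 26.99 m²; P = b + 2y√(1+z²) = 3.88 + 2×2.6×2.693 = 17.88 m.
Hydraulic radius R = A/P = 26.99/17.88 = 1.509 m.
Rearranging Manning's equation: n = (1/Q) A R^(2/3) S^(1/2) = (1/181) × 26.99 × 1.509^(2/3) × √0.015 = 0.024.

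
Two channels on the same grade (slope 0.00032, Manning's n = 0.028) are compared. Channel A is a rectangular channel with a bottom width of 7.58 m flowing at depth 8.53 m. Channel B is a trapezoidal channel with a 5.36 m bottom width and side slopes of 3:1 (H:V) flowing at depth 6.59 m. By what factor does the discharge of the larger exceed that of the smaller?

Channel A: Flow area A = b·y = 7.58 × 8.53 = 64.66 m². Wetted perimeter P = b + 2y = 7.58 + 2×8.53 = 24.64 m. Hydraulic radius R = A/P = 64.66/24.64 = 2.624 m. Q_A = (1/0.028)·64.66·2.624^(2/3)·√0.00032 = 78.59 m³/s.
Channel B: With bottom width b = 5.36 m and side slope z = 3: A = (b + zy)y = (5.36 + 3×6.59)×6.59 = 165.6 m²; P = b + 2y√(1+z²) = 5.36 + 2×6.59×3.162 = 47.04 m. Hydraulic radius R = A/P = 165.6/47.04 = 3.521 m. Q_B = (1/0.028)·165.6·3.521^(2/3)·√0.00032 = 244.9 m³/s.
The larger discharge is 244.9 m³/s and the smaller is 78.59 m³/s; the ratio is 3.12.

3.12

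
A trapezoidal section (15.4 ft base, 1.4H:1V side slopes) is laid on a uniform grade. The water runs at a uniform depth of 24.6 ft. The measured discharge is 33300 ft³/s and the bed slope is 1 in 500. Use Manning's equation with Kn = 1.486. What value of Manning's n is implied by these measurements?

With bottom width b = 15.4 ft and side slope z = 1.4: A = (b + zy)y = (15.4 + 1.4×24.6)×24.6 = 1226 ft²; P = b + 2y√(1+z²) = 15.4 + 2×24.6×1.72 = 100 ft.
Hydraulic radius R = A/P = 1226/100 = 12.25 ft.
Rearranging Manning's equation: n = (1.486/Q) A R^(2/3) S^(1/2) = (1.486/33300) × 1226 × 12.25^(2/3) × √0.002 = 0.013.

n = 0.013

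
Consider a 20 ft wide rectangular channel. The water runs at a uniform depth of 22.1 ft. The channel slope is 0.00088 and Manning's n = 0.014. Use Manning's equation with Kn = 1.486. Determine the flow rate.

Flow area A = b·y = 20 × 22.1 = 442 ft². Wetted perimeter P = b + 2y = 20 + 2×22.1 = 64.2 ft.
Hydraulic radius R = A/P = 442/64.2 = 6.885 ft.
Manning's equation: Q = (1.486/n) A R^(2/3) S^(1/2) = (1.486/0.014) × 442 × 6.885^(2/3) × 0.00088^(1/2) = 5040 ft³/s.

Q = 5040 ft³/s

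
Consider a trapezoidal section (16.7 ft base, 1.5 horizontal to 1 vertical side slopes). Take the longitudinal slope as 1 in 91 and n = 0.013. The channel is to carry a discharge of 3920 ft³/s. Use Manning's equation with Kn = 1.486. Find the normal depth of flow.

y_n = 5.46 ft

Manning's equation rearranged: A R^(2/3) = nQ / (1.486·√S) = 0.013 × 3920 / (1.486 × √0.01099) = 327.1.
At y = 3.76 ft: A R^(2/3) = 165.9 — short.
At y = 6.66 ft: A R^(2/3) = 474.8 — over.
At y = 5.46 ft: A R^(2/3) = 327.1 — close enough.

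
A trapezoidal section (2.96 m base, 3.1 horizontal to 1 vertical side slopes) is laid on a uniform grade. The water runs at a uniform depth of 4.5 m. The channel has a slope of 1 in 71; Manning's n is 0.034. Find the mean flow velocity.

V = 6.18 m/s

With bottom width b = 2.96 m and side slope z = 3.1: A = (b + zy)y = (2.96 + 3.1×4.5)×4.5 = 76.09 m²; P = b + 2y√(1+z²) = 2.96 + 2×4.5×3.257 = 32.28 m.
Hydraulic radius R = A/P = 76.09/32.28 = 2.358 m.
From Manning's equation, V = (1/n) R^(2/3) S^(1/2) = (1/0.034) × 2.358^(2/3) × 0.01408^(1/2) = 6.18 m/s.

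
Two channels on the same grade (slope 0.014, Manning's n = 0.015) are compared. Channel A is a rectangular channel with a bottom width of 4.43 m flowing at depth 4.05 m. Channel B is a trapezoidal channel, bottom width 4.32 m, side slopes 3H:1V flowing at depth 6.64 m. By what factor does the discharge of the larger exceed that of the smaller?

Channel A: Flow area A = b·y = 4.43 × 4.05 = 17.94 m². Wetted perimeter P = b + 2y = 4.43 + 2×4.05 = 12.53 m. Hydraulic radius R = A/P = 17.94/12.53 = 1.432 m. Q_A = (1/0.015)·17.94·1.432^(2/3)·√0.014 = 179.8 m³/s.
Channel B: With bottom width b = 4.32 m and side slope z = 3: A = (b + zy)y = (4.32 + 3×6.64)×6.64 = 161 m²; P = b + 2y√(1+z²) = 4.32 + 2×6.64×3.162 = 46.32 m. Hydraulic radius R = A/P = 161/46.32 = 3.475 m. Q_B = (1/0.015)·161·3.475^(2/3)·√0.014 = 2913 m³/s.
The larger discharge is 2913 m³/s and the smaller is 179.8 m³/s; the ratio is 16.2.

16.2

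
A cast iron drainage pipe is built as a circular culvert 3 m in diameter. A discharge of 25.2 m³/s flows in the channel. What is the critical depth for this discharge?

At critical depth, Q² T / (g A³) = 1, i.e. A³/T = Q²/g = 25.2²/9.81 = 64.73.
Trying y = 2.45 m: A³/T = 101.7 — high.
Trying y = 1.87 m: A³/T = 34.2 — low.
Trying y = 2.2 m: A³/T = 64.62 — close enough.

y_c = 2.2 m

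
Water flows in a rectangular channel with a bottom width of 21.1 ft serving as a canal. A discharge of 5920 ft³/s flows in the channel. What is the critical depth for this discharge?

For a rectangular channel, critical depth y_c = (q²/g)^(1/3) where q = Q/b = 5920/21.1 = 280.6 ft²/s.
So y_c = (280.6²/32.2)^(1/3) = 13.5 ft.

y_c = 13.5 ft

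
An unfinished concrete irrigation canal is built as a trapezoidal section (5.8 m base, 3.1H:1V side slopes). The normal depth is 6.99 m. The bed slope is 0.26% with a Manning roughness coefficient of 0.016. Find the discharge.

With bottom width b = 5.8 m and side slope z = 3.1: A = (b + zy)y = (5.8 + 3.1×6.99)×6.99 = 192 m²; P = b + 2y√(1+z²) = 5.8 + 2×6.99×3.257 = 51.34 m.
Hydraulic radius R = A/P = 192/51.34 = 3.74 m.
Manning's equation: Q = (1/n) A R^(2/3) S^(1/2) = (1/0.016) × 192 × 3.74^(2/3) × 0.0026^(1/2) = 1470 m³/s.

Q = 1470 m³/s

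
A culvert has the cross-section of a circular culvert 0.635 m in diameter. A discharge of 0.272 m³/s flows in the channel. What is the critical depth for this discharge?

y_c = 0.333 m

At critical depth, Q² T / (g A³) = 1, i.e. A³/T = Q²/g = 0.272²/9.81 = 0.007542.
At y = 0.261 m: A³/T = 0.002953 — too small.
At y = 0.385 m: A³/T = 0.01306 — too large.
At y = 0.333 m: A³/T = 0.007501 — matches.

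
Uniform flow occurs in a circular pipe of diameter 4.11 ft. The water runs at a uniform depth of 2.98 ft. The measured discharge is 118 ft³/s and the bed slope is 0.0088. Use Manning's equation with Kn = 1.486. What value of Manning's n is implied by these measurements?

For a circular section of diameter D = 4.11 ft at depth y = 2.98 ft, the central angle is θ = 2 arccos(1 − 2y/D) = 4.075 rad. Then A = (D²/8)(θ − sin θ) = 10.3 ft² and P = Dθ/2 = 8.375 ft.
Hydraulic radius R = A/P = 10.3/8.375 = 1.23 ft.
Rearranging Manning's equation: n = (1.486/Q) A R^(2/3) S^(1/2) = (1.486/118) × 10.3 × 1.23^(2/3) × √0.0088 = 0.014.

n = 0.014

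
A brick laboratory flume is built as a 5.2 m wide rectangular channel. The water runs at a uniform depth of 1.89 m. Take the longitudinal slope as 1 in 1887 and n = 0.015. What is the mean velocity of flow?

Flow area A = b·y = 5.2 × 1.89 = 9.828 m². Wetted perimeter P = b + 2y = 5.2 + 2×1.89 = 8.98 m.
Hydraulic radius R = A/P = 9.828/8.98 = 1.094 m.
From Manning's equation, V = (1/n) R^(2/3) S^(1/2) = (1/0.015) × 1.094^(2/3) × 0.0005299^(1/2) = 1.63 m/s.

V = 1.63 m/s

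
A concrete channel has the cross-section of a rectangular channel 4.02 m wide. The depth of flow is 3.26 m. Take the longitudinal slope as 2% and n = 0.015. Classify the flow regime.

supercritical

Flow area A = b·y = 4.02 × 3.26 = 13.11 m². Wetted perimeter P = b + 2y = 4.02 + 2×3.26 = 10.54 m.
Hydraulic radius R = A/P = 13.11/10.54 = 1.243 m.
V = (1/n) R^(2/3) √S = (1/0.015) × 1.243^(2/3) × √0.02 = 10.9 m/s. Hydraulic depth D_h = A/T = 13.11/4.02 = 3.26 m.
Froude number Fr = V/√(g·D_h) = 10.9/√(9.81×3.26) = 1.93, which is greater than 1, so the flow is supercritical.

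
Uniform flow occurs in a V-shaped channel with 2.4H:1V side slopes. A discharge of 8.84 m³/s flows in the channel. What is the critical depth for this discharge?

y_c = 1.23 m

At critical depth, Q² T / (g A³) = 1, i.e. A³/T = Q²/g = 8.84²/9.81 = 7.966.
Trying y = 1.45 m: A³/T = 18.46 — high.
Trying y = 1.04 m: A³/T = 3.504 — low.
Trying y = 1.23 m: A³/T = 8.108 — matches.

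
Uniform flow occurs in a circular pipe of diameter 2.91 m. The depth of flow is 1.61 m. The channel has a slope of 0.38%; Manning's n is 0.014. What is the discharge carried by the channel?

For a circular section of diameter D = 2.91 m at depth y = 1.61 m, the central angle is θ = 2 arccos(1 − 2y/D) = 3.355 rad. Then A = (D²/8)(θ − sin θ) = 3.776 m² and P = Dθ/2 = 4.882 m.
Hydraulic radius R = A/P = 3.776/4.882 = 0.7734 m.
Manning's equation: Q = (1/n) A R^(2/3) S^(1/2) = (1/0.014) × 3.776 × 0.7734^(2/3) × 0.0038^(1/2) = 14 m³/s.

Q = 14 m³/s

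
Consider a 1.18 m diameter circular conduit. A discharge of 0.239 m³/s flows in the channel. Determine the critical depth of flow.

At critical depth, Q² T / (g A³) = 1, i.e. A³/T = Q²/g = 0.239²/9.81 = 0.005823.
Try y = 0.331 m: A³/T = 0.01497 — too large.
Try y = 0.26 m: A³/T = 0.005841 — matches.

y_c = 0.26 m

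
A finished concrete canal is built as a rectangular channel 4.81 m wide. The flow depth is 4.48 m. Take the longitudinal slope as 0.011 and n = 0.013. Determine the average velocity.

V = 10.9 m/s

Flow area A = b·y = 4.81 × 4.48 = 21.55 m². Wetted perimeter P = b + 2y = 4.81 + 2×4.48 = 13.77 m.
Hydraulic radius R = A/P = 21.55/13.77 = 1.565 m.
From Manning's equation, V = (1/n) R^(2/3) S^(1/2) = (1/0.013) × 1.565^(2/3) × 0.011^(1/2) = 10.9 m/s.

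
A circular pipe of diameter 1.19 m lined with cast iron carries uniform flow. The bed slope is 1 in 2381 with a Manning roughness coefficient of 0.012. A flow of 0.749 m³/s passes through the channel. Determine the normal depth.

y_n = 0.87 m

Manning's equation rearranged: A R^(2/3) = nQ / (1·√S) = 0.012 × 0.749 / (√0.00042) = 0.4386.
Trying y = 0.669 m: A R^(2/3) = 0.3007 — short.
Trying y = 0.87 m: A R^(2/3) = 0.4384 — close enough.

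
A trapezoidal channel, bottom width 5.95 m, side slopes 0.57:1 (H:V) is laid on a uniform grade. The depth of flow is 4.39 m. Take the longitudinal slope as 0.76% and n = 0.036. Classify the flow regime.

subcritical

With bottom width b = 5.95 m and side slope z = 0.57: A = (b + zy)y = (5.95 + 0.57×4.39)×4.39 = 37.11 m²; P = b + 2y√(1+z²) = 5.95 + 2×4.39×1.151 = 16.06 m.
Hydraulic radius R = A/P = 37.11/16.06 = 2.311 m.
V = (1/n) R^(2/3) √S = (1/0.036) × 2.311^(2/3) × √0.0076 = 4.233 m/s. Hydraulic depth D_h = A/T = 37.11/10.95 = 3.387 m.
Froude number Fr = V/√(g·D_h) = 4.233/√(9.81×3.387) = 0.734, which is less than 1, so the flow is subcritical.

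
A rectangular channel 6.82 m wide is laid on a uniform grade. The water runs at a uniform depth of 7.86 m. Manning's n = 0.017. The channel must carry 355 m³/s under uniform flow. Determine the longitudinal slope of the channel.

Flow area A = b·y = 6.82 × 7.86 = 53.61 m². Wetted perimeter P = b + 2y = 6.82 + 2×7.86 = 22.54 m.
Hydraulic radius R = A/P = 53.61/22.54 = 2.378 m.
From Manning's equation, S = [nQ / (1 A R^(2/3))]² = [0.017 × 355 / (1 × 53.61 × 2.378^(2/3))]² = 0.00399.

S = 0.00399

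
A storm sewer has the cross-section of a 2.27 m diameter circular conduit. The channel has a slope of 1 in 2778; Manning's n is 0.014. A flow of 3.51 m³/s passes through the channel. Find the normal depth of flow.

y_n = 1.74 m

Manning's equation rearranged: A R^(2/3) = nQ / (1·√S) = 0.014 × 3.51 / (√0.00036) = 2.59.
Try y = 1.99 m: A R^(2/3) = 2.918 — high.
Try y = 1.74 m: A R^(2/3) = 2.593 — ≈ 2.59.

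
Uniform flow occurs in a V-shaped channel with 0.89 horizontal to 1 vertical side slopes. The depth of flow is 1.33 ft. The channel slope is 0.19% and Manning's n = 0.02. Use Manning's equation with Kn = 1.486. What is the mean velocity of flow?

For a triangular section with side slope z = 0.89: A = zy² = 0.89×1.33² = 1.574 ft²; P = 2y√(1+z²) = 2×1.33×1.339 = 3.561 ft.
Hydraulic radius R = A/P = 1.574/3.561 = 0.4421 ft.
From Manning's equation, V = (1.486/n) R^(2/3) S^(1/2) = (1.486/0.02) × 0.4421^(2/3) × 0.0019^(1/2) = 1.88 ft/s.

V = 1.88 ft/s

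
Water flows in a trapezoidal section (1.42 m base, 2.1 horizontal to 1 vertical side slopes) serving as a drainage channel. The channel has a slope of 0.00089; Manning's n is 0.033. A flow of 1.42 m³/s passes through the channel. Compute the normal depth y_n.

Manning's equation rearranged: A R^(2/3) = nQ / (1·√S) = 0.033 × 1.42 / (√0.00089) = 1.571.
Trying y = 0.972 m: A R^(2/3) = 2.303 — high.
Trying y = 0.652 m: A R^(2/3) = 1.001 — low.
Trying y = 0.811 m: A R^(2/3) = 1.569 — matches.

y_n = 0.811 m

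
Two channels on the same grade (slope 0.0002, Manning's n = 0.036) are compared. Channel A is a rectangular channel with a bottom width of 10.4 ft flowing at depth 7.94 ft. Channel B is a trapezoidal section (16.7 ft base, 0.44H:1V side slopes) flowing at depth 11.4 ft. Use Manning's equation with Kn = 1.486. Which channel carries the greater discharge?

channel B

Channel A: Flow area A = b·y = 10.4 × 7.94 = 82.58 ft². Wetted perimeter P = b + 2y = 10.4 + 2×7.94 = 26.28 ft. Hydraulic radius R = A/P = 82.58/26.28 = 3.142 ft. Q_A = (1.486/0.036)·82.58·3.142^(2/3)·√0.0002 = 103.4 ft³/s.
Channel B: With bottom width b = 16.7 ft and side slope z = 0.44: A = (b + zy)y = (16.7 + 0.44×11.4)×11.4 = 247.6 ft²; P = b + 2y√(1+z²) = 16.7 + 2×11.4×1.093 = 41.61 ft. Hydraulic radius R = A/P = 247.6/41.61 = 5.95 ft. Q_B = (1.486/0.036)·247.6·5.95^(2/3)·√0.0002 = 474.5 ft³/s.
Q_A = 103.4 ft³/s vs Q_B = 474.5 ft³/s, so channel B carries more.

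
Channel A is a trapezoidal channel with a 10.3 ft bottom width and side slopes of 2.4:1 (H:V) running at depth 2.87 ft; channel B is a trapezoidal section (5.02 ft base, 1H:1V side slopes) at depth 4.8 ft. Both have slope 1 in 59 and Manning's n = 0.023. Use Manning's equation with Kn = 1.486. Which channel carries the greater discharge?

Channel A: With bottom width b = 10.3 ft and side slope z = 2.4: A = (b + zy)y = (10.3 + 2.4×2.87)×2.87 = 49.33 ft²; P = b + 2y√(1+z²) = 10.3 + 2×2.87×2.6 = 25.22 ft. Hydraulic radius R = A/P = 49.33/25.22 = 1.956 ft. Q_A = (1.486/0.023)·49.33·1.956^(2/3)·√0.01695 = 648.9 ft³/s.
Channel B: With bottom width b = 5.02 ft and side slope z = 1: A = (b + zy)y = (5.02 + 1×4.8)×4.8 = 47.14 ft²; P = b + 2y√(1+z²) = 5.02 + 2×4.8×1.414 = 18.6 ft. Hydraulic radius R = A/P = 47.14/18.6 = 2.535 ft. Q_B = (1.486/0.023)·47.14·2.535^(2/3)·√0.01695 = 737.1 ft³/s.
Q_A = 648.9 ft³/s vs Q_B = 737.1 ft³/s, so channel B carries more.

channel B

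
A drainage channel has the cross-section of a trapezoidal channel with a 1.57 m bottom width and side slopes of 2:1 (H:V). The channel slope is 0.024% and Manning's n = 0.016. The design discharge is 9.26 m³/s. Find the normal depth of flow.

y_n = 1.84 m

Manning's equation rearranged: A R^(2/3) = nQ / (1·√S) = 0.016 × 9.26 / (√0.00024) = 9.564.
Try y = 1.56 m: A R^(2/3) = 6.596 — too small.
Try y = 2.31 m: A R^(2/3) = 16.16 — too large.
Try y = 1.84 m: A R^(2/3) = 9.569 — ≈ 9.564.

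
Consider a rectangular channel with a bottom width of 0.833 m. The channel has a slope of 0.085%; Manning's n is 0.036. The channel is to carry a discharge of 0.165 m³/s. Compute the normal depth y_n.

y_n = 0.618 m

Manning's equation rearranged: A R^(2/3) = nQ / (1·√S) = 0.036 × 0.165 / (√0.00085) = 0.2037.
At y = 0.782 m: A R^(2/3) = 0.2733 — high.
At y = 0.54 m: A R^(2/3) = 0.1714 — low.
At y = 0.618 m: A R^(2/3) = 0.2036 — matches.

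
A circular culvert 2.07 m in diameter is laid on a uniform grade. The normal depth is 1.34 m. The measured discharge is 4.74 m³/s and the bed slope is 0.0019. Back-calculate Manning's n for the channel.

n = 0.015

For a circular section of diameter D = 2.07 m at depth y = 1.34 m, the central angle is θ = 2 arccos(1 − 2y/D) = 3.74 rad. Then A = (D²/8)(θ − sin θ) = 2.305 m² and P = Dθ/2 = 3.871 m.
Hydraulic radius R = A/P = 2.305/3.871 = 0.5954 m.
Rearranging Manning's equation: n = (1/Q) A R^(2/3) S^(1/2) = (1/4.74) × 2.305 × 0.5954^(2/3) × √0.0019 = 0.015.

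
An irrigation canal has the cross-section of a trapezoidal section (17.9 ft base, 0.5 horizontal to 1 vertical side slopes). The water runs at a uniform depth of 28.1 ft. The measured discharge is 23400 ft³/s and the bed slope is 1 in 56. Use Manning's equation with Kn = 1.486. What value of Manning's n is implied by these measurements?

n = 0.038

With bottom width b = 17.9 ft and side slope z = 0.5: A = (b + zy)y = (17.9 + 0.5×28.1)×28.1 = 897.8 ft²; P = b + 2y√(1+z²) = 17.9 + 2×28.1×1.118 = 80.73 ft.
Hydraulic radius R = A/P = 897.8/80.73 = 11.12 ft.
Rearranging Manning's equation: n = (1.486/Q) A R^(2/3) S^(1/2) = (1.486/23400) × 897.8 × 11.12^(2/3) × √0.01786 = 0.038.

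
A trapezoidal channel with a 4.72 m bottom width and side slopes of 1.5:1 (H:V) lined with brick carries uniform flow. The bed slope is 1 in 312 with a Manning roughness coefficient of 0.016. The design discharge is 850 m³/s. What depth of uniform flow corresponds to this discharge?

y_n = 6.9 m

Manning's equation rearranged: A R^(2/3) = nQ / (1·√S) = 0.016 × 850 / (√0.003205) = 240.2.
Trying y = 4.94 m: A R^(2/3) = 115 — short.
Trying y = 8.57 m: A R^(2/3) = 393.9 — over.
Trying y = 6.9 m: A R^(2/3) = 240.3 — ≈ 240.2.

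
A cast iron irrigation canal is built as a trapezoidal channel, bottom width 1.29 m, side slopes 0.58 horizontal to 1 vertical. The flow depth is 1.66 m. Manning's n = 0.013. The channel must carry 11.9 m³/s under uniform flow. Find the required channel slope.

With bottom width b = 1.29 m and side slope z = 0.58: A = (b + zy)y = (1.29 + 0.58×1.66)×1.66 = 3.74 m²; P = b + 2y√(1+z²) = 1.29 + 2×1.66×1.156 = 5.128 m.
Hydraulic radius R = A/P = 3.74/5.128 = 0.7293 m.
From Manning's equation, S = [nQ / (1 A R^(2/3))]² = [0.013 × 11.9 / (1 × 3.74 × 0.7293^(2/3))]² = 0.00261.

S = 0.00261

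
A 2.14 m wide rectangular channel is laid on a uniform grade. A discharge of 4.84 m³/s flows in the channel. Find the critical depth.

y_c = 0.805 m

For a rectangular channel, critical depth y_c = (q²/g)^(1/3) where q = Q/b = 4.84/2.14 = 2.262 m²/s.
So y_c = (2.262²/9.81)^(1/3) = 0.805 m.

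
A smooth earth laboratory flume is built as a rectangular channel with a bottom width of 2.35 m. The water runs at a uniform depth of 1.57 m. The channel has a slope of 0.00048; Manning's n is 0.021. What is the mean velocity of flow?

V = 0.8 m/s

Flow area A = b·y = 2.35 × 1.57 = 3.69 m². Wetted perimeter P = b + 2y = 2.35 + 2×1.57 = 5.49 m.
Hydraulic radius R = A/P = 3.69/5.49 = 0.672 m.
From Manning's equation, V = (1/n) R^(2/3) S^(1/2) = (1/0.021) × 0.672^(2/3) × 0.00048^(1/2) = 0.8 m/s.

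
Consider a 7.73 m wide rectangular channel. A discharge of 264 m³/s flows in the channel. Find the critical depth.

y_c = 4.92 m

For a rectangular channel, critical depth y_c = (q²/g)^(1/3) where q = Q/b = 264/7.73 = 34.15 m²/s.
So y_c = (34.15²/9.81)^(1/3) = 4.92 m.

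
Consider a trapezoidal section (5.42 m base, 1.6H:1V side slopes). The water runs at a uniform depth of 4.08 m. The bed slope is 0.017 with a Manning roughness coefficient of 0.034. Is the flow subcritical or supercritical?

supercritical

With bottom width b = 5.42 m and side slope z = 1.6: A = (b + zy)y = (5.42 + 1.6×4.08)×4.08 = 48.75 m²; P = b + 2y√(1+z²) = 5.42 + 2×4.08×1.887 = 20.82 m.
Hydraulic radius R = A/P = 48.75/20.82 = 2.342 m.
V = (1/n) R^(2/3) √S = (1/0.034) × 2.342^(2/3) × √0.017 = 6.763 m/s. Hydraulic depth D_h = A/T = 48.75/18.48 = 2.638 m.
Froude number Fr = V/√(g·D_h) = 6.763/√(9.81×2.638) = 1.33, which is greater than 1, so the flow is supercritical.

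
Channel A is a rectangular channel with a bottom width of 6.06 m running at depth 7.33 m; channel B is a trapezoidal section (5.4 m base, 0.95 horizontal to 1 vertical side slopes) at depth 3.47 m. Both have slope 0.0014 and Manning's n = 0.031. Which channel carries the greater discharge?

Channel A: Flow area A = b·y = 6.06 × 7.33 = 44.42 m². Wetted perimeter P = b + 2y = 6.06 + 2×7.33 = 20.72 m. Hydraulic radius R = A/P = 44.42/20.72 = 2.144 m. Q_A = (1/0.031)·44.42·2.144^(2/3)·√0.0014 = 89.14 m³/s.
Channel B: With bottom width b = 5.4 m and side slope z = 0.95: A = (b + zy)y = (5.4 + 0.95×3.47)×3.47 = 30.18 m²; P = b + 2y√(1+z²) = 5.4 + 2×3.47×1.379 = 14.97 m. Hydraulic radius R = A/P = 30.18/14.97 = 2.015 m. Q_B = (1/0.031)·30.18·2.015^(2/3)·√0.0014 = 58.12 m³/s.
Q_A = 89.14 m³/s vs Q_B = 58.12 m³/s, so channel A carries more.

channel A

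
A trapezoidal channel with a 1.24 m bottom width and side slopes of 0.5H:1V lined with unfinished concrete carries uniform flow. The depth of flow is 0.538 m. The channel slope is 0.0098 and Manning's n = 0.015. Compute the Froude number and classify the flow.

With bottom width b = 1.24 m and side slope z = 0.5: A = (b + zy)y = (1.24 + 0.5×0.538)×0.538 = 0.8118 m²; P = b + 2y√(1+z²) = 1.24 + 2×0.538×1.118 = 2.443 m.
Hydraulic radius R = A/P = 0.8118/2.443 = 0.3323 m.
V = (1/n) R^(2/3) √S = (1/0.015) × 0.3323^(2/3) × √0.0098 = 3.166 m/s. Hydraulic depth D_h = A/T = 0.8118/1.778 = 0.4566 m.
Froude number Fr = V/√(g·D_h) = 3.166/√(9.81×0.4566) = 1.5, which is greater than 1, so the flow is supercritical.

supercritical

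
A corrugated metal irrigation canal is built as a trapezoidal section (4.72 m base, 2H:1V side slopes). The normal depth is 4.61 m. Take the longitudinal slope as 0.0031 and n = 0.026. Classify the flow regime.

With bottom width b = 4.72 m and side slope z = 2: A = (b + zy)y = (4.72 + 2×4.61)×4.61 = 64.26 m²; P = b + 2y√(1+z²) = 4.72 + 2×4.61×2.236 = 25.34 m.
Hydraulic radius R = A/P = 64.26/25.34 = 2.536 m.
V = (1/n) R^(2/3) √S = (1/0.026) × 2.536^(2/3) × √0.0031 = 3.983 m/s. Hydraulic depth D_h = A/T = 64.26/23.16 = 2.775 m.
Froude number Fr = V/√(g·D_h) = 3.983/√(9.81×2.775) = 0.763, which is less than 1, so the flow is subcritical.

subcritical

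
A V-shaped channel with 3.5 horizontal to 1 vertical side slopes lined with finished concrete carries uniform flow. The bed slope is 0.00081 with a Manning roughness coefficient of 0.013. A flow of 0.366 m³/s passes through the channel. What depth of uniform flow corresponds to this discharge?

Manning's equation rearranged: A R^(2/3) = nQ / (1·√S) = 0.013 × 0.366 / (√0.00081) = 0.1672.
At y = 0.276 m: A R^(2/3) = 0.06936 — short.
At y = 0.384 m: A R^(2/3) = 0.1673 — ≈ 0.1672.

y_n = 0.384 m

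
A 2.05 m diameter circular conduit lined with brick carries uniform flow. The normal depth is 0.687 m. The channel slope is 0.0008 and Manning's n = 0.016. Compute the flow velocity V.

V = 0.933 m/s

For a circular section of diameter D = 2.05 m at depth y = 0.687 m, the central angle is θ = 2 arccos(1 − 2y/D) = 2.47 rad. Then A = (D²/8)(θ − sin θ) = 0.9702 m² and P = Dθ/2 = 2.531 m.
Hydraulic radius R = A/P = 0.9702/2.531 = 0.3833 m.
From Manning's equation, V = (1/n) R^(2/3) S^(1/2) = (1/0.016) × 0.3833^(2/3) × 0.0008^(1/2) = 0.933 m/s.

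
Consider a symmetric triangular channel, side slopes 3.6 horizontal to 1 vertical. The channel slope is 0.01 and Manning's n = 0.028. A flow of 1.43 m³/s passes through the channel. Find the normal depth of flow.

Manning's equation rearranged: A R^(2/3) = nQ / (1·√S) = 0.028 × 1.43 / (√0.01) = 0.4004.
Try y = 0.666 m: A R^(2/3) = 0.7484 — over.
Try y = 0.465 m: A R^(2/3) = 0.2871 — short.
Try y = 0.527 m: A R^(2/3) = 0.4009 — ≈ 0.4004.

y_n = 0.527 m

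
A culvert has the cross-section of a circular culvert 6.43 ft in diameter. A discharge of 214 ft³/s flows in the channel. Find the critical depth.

At critical depth, Q² T / (g A³) = 1, i.e. A³/T = Q²/g = 214²/32.2 = 1422.
Trying y = 4.41 ft: A³/T = 2241 — over.
Trying y = 3.25 ft: A³/T = 693.7 — short.
Trying y = 3.92 ft: A³/T = 1421 — matches.

y_c = 3.92 ft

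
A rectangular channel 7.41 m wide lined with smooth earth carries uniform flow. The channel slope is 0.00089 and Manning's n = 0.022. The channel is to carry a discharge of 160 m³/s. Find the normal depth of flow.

Manning's equation rearranged: A R^(2/3) = nQ / (1·√S) = 0.022 × 160 / (√0.00089) = 118.
At y = 9.8 m: A R^(2/3) = 140.4 — over.
At y = 6.74 m: A R^(2/3) = 89.3 — short.
At y = 8.47 m: A R^(2/3) = 118 — matches.

y_n = 8.47 m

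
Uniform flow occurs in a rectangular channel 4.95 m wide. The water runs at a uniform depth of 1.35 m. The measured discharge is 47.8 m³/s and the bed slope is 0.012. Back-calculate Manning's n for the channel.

Flow area A = b·y = 4.95 × 1.35 = 6.683 m². Wetted perimeter P = b + 2y = 4.95 + 2×1.35 = 7.65 m.
Hydraulic radius R = A/P = 6.683/7.65 = 0.8735 m.
Rearranging Manning's equation: n = (1/Q) A R^(2/3) S^(1/2) = (1/47.8) × 6.683 × 0.8735^(2/3) × √0.012 = 0.014.

n = 0.014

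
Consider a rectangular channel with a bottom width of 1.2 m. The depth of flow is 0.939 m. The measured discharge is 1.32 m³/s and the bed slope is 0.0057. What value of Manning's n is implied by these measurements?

n = 0.033

Flow area A = b·y = 1.2 × 0.939 = 1.127 m². Wetted perimeter P = b + 2y = 1.2 + 2×0.939 = 3.078 m.
Hydraulic radius R = A/P = 1.127/3.078 = 0.3661 m.
Rearranging Manning's equation: n = (1/Q) A R^(2/3) S^(1/2) = (1/1.32) × 1.127 × 0.3661^(2/3) × √0.0057 = 0.033.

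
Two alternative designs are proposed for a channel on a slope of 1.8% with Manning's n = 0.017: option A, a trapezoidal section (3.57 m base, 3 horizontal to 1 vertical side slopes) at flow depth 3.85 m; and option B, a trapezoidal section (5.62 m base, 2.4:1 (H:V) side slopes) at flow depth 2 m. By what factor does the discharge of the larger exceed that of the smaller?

Channel A: With bottom width b = 3.57 m and side slope z = 3: A = (b + zy)y = (3.57 + 3×3.85)×3.85 = 58.21 m²; P = b + 2y√(1+z²) = 3.57 + 2×3.85×3.162 = 27.92 m. Hydraulic radius R = A/P = 58.21/27.92 = 2.085 m. Q_A = (1/0.017)·58.21·2.085^(2/3)·√0.018 = 749.8 m³/s.
Channel B: With bottom width b = 5.62 m and side slope z = 2.4: A = (b + zy)y = (5.62 + 2.4×2)×2 = 20.84 m²; P = b + 2y√(1+z²) = 5.62 + 2×2×2.6 = 16.02 m. Hydraulic radius R = A/P = 20.84/16.02 = 1.301 m. Q_B = (1/0.017)·20.84·1.301^(2/3)·√0.018 = 196 m³/s.
The larger discharge is 749.8 m³/s and the smaller is 196 m³/s; the ratio is 3.83.

3.83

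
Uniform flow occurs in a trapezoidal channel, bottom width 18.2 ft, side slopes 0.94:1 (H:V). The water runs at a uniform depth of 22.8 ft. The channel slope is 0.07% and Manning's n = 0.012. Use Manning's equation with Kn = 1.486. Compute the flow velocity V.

With bottom width b = 18.2 ft and side slope z = 0.94: A = (b + zy)y = (18.2 + 0.94×22.8)×22.8 = 903.6 ft²; P = b + 2y√(1+z²) = 18.2 + 2×22.8×1.372 = 80.78 ft.
Hydraulic radius R = A/P = 903.6/80.78 = 11.19 ft.
From Manning's equation, V = (1.486/n) R^(2/3) S^(1/2) = (1.486/0.012) × 11.19^(2/3) × 0.0007^(1/2) = 16.4 ft/s.

V = 16.4 ft/s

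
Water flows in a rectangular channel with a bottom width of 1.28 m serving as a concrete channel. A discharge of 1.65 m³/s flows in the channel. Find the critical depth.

y_c = 0.553 m

For a rectangular channel, critical depth y_c = (q²/g)^(1/3) where q = Q/b = 1.65/1.28 = 1.289 m²/s.
So y_c = (1.289²/9.81)^(1/3) = 0.553 m.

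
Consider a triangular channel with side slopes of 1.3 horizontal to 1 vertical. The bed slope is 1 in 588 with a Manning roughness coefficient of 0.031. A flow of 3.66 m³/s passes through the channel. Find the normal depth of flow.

Manning's equation rearranged: A R^(2/3) = nQ / (1·√S) = 0.031 × 3.66 / (√0.001701) = 2.751.
Trying y = 2.09 m: A R^(2/3) = 5.008 — over.
Trying y = 1.44 m: A R^(2/3) = 1.855 — short.
Trying y = 1.67 m: A R^(2/3) = 2.753 — ≈ 2.751.

y_n = 1.67 m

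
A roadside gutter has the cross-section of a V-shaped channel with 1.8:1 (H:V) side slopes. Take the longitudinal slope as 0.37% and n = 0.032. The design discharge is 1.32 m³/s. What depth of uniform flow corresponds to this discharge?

y_n = 0.86 m

Manning's equation rearranged: A R^(2/3) = nQ / (1·√S) = 0.032 × 1.32 / (√0.0037) = 0.6944.
Try y = 0.644 m: A R^(2/3) = 0.3206 — too small.
Try y = 0.968 m: A R^(2/3) = 0.9506 — too large.
Try y = 0.86 m: A R^(2/3) = 0.6934 — ≈ 0.6944.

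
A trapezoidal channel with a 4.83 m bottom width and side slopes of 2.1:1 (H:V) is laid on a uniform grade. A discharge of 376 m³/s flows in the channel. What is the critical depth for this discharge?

At critical depth, Q² T / (g A³) = 1, i.e. A³/T = Q²/g = 376²/9.81 = 14410.
At y = 4 m: A³/T = 6852 — short.
At y = 5.55 m: A³/T = 27220 — over.
At y = 4.78 m: A³/T = 14410 — ≈ 14410.

y_c = 4.78 m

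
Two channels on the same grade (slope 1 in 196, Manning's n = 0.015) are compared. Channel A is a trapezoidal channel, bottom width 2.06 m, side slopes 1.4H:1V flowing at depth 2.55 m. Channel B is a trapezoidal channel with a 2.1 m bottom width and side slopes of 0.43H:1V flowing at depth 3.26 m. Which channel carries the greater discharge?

channel A

Channel A: With bottom width b = 2.06 m and side slope z = 1.4: A = (b + zy)y = (2.06 + 1.4×2.55)×2.55 = 14.36 m²; P = b + 2y√(1+z²) = 2.06 + 2×2.55×1.72 = 10.83 m. Hydraulic radius R = A/P = 14.36/10.83 = 1.325 m. Q_A = (1/0.015)·14.36·1.325^(2/3)·√0.005102 = 82.48 m³/s.
Channel B: With bottom width b = 2.1 m and side slope z = 0.43: A = (b + zy)y = (2.1 + 0.43×3.26)×3.26 = 11.42 m²; P = b + 2y√(1+z²) = 2.1 + 2×3.26×1.089 = 9.197 m. Hydraulic radius R = A/P = 11.42/9.197 = 1.241 m. Q_B = (1/0.015)·11.42·1.241^(2/3)·√0.005102 = 62.79 m³/s.
Q_A = 82.48 m³/s vs Q_B = 62.79 m³/s, so channel A carries more.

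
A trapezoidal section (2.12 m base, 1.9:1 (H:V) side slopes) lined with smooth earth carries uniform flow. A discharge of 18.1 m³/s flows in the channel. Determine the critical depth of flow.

At critical depth, Q² T / (g A³) = 1, i.e. A³/T = Q²/g = 18.1²/9.81 = 33.4.
At y = 1.45 m: A³/T = 46.29 — too large.
At y = 1.02 m: A³/T = 11.83 — too small.
At y = 1.33 m: A³/T = 32.91 — ≈ 33.4.

y_c = 1.33 m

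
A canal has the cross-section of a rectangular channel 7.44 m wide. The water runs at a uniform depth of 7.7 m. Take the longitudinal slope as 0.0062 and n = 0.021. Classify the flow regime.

Flow area A = b·y = 7.44 × 7.7 = 57.29 m². Wetted perimeter P = b + 2y = 7.44 + 2×7.7 = 22.84 m.
Hydraulic radius R = A/P = 57.29/22.84 = 2.508 m.
V = (1/n) R^(2/3) √S = (1/0.021) × 2.508^(2/3) × √0.0062 = 6.922 m/s. Hydraulic depth D_h = A/T = 57.29/7.44 = 7.7 m.
Froude number Fr = V/√(g·D_h) = 6.922/√(9.81×7.7) = 0.796, which is less than 1, so the flow is subcritical.

subcritical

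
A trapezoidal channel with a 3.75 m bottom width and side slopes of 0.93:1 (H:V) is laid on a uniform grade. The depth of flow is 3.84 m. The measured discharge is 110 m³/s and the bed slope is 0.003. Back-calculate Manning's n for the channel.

n = 0.022

With bottom width b = 3.75 m and side slope z = 0.93: A = (b + zy)y = (3.75 + 0.93×3.84)×3.84 = 28.11 m²; P = b + 2y√(1+z²) = 3.75 + 2×3.84×1.366 = 14.24 m.
Hydraulic radius R = A/P = 28.11/14.24 = 1.975 m.
Rearranging Manning's equation: n = (1/Q) A R^(2/3) S^(1/2) = (1/110) × 28.11 × 1.975^(2/3) × √0.003 = 0.022.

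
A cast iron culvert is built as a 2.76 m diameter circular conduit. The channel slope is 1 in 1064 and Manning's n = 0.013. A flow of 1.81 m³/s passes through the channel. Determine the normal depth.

y_n = 0.757 m

Manning's equation rearranged: A R^(2/3) = nQ / (1·√S) = 0.013 × 1.81 / (√0.0009398) = 0.7675.
At y = 0.664 m: A R^(2/3) = 0.5929 — short.
At y = 0.833 m: A R^(2/3) = 0.9256 — over.
At y = 0.757 m: A R^(2/3) = 0.7682 — close enough.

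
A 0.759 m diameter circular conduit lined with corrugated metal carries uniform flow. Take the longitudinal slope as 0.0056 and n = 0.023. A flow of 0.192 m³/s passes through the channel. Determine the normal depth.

Manning's equation rearranged: A R^(2/3) = nQ / (1·√S) = 0.023 × 0.192 / (√0.0056) = 0.05901.
At y = 0.4 m: A R^(2/3) = 0.08159 — over.
At y = 0.252 m: A R^(2/3) = 0.03555 — short.
At y = 0.331 m: A R^(2/3) = 0.05886 — matches.

y_n = 0.331 m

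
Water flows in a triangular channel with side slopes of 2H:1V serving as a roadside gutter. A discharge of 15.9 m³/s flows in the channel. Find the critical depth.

At critical depth, Q² T / (g A³) = 1, i.e. A³/T = Q²/g = 15.9²/9.81 = 25.77.
Try y = 1.88 m: A³/T = 46.97 — over.
Try y = 1.18 m: A³/T = 4.576 — short.
Try y = 1.67 m: A³/T = 25.98 — ≈ 25.77.

y_c = 1.67 m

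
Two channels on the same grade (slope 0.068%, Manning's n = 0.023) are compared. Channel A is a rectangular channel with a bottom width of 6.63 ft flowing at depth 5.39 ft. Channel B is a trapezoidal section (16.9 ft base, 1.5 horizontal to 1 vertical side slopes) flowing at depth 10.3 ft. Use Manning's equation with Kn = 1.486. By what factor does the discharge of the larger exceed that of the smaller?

Channel A: Flow area A = b·y = 6.63 × 5.39 = 35.74 ft². Wetted perimeter P = b + 2y = 6.63 + 2×5.39 = 17.41 ft. Hydraulic radius R = A/P = 35.74/17.41 = 2.053 ft. Q_A = (1.486/0.023)·35.74·2.053^(2/3)·√0.00068 = 97.24 ft³/s.
Channel B: With bottom width b = 16.9 ft and side slope z = 1.5: A = (b + zy)y = (16.9 + 1.5×10.3)×10.3 = 333.2 ft²; P = b + 2y√(1+z²) = 16.9 + 2×10.3×1.803 = 54.04 ft. Hydraulic radius R = A/P = 333.2/54.04 = 6.166 ft. Q_B = (1.486/0.023)·333.2·6.166^(2/3)·√0.00068 = 1888 ft³/s.
The larger discharge is 1888 ft³/s and the smaller is 97.24 ft³/s; the ratio is 19.4.

19.4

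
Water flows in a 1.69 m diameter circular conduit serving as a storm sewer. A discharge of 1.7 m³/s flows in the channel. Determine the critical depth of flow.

At critical depth, Q² T / (g A³) = 1, i.e. A³/T = Q²/g = 1.7²/9.81 = 0.2946.
Try y = 0.552 m: A³/T = 0.1627 — too small.
Try y = 0.794 m: A³/T = 0.6581 — too large.
Try y = 0.644 m: A³/T = 0.2948 — matches.

y_c = 0.644 m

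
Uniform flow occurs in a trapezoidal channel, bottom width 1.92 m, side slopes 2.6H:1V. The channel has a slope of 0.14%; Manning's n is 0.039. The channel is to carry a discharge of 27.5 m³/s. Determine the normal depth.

Manning's equation rearranged: A R^(2/3) = nQ / (1·√S) = 0.039 × 27.5 / (√0.0014) = 28.66.
Trying y = 3.09 m: A R^(2/3) = 42.21 — too large.
Trying y = 1.8 m: A R^(2/3) = 11.83 — too small.
Trying y = 2.63 m: A R^(2/3) = 28.69 — close enough.

y_n = 2.63 m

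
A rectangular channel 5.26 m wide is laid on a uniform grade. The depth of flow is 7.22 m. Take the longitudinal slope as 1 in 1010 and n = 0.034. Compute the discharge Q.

Flow area A = b·y = 5.26 × 7.22 = 37.98 m². Wetted perimeter P = b + 2y = 5.26 + 2×7.22 = 19.7 m.
Hydraulic radius R = A/P = 37.98/19.7 = 1.928 m.
Manning's equation: Q = (1/n) A R^(2/3) S^(1/2) = (1/0.034) × 37.98 × 1.928^(2/3) × 0.0009901^(1/2) = 54.4 m³/s.

Q = 54.4 m³/s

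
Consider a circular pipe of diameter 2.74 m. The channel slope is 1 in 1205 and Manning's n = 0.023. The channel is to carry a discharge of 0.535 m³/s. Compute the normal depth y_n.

y_n = 0.565 m

Manning's equation rearranged: A R^(2/3) = nQ / (1·√S) = 0.023 × 0.535 / (√0.0008299) = 0.4271.
Try y = 0.678 m: A R^(2/3) = 0.615 — over.
Try y = 0.507 m: A R^(2/3) = 0.3426 — short.
Try y = 0.565 m: A R^(2/3) = 0.4268 — ≈ 0.4271.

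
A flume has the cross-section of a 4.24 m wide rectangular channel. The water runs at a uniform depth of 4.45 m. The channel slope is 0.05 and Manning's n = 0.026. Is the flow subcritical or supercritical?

supercritical

Flow area A = b·y = 4.24 × 4.45 = 18.87 m². Wetted perimeter P = b + 2y = 4.24 + 2×4.45 = 13.14 m.
Hydraulic radius R = A/P = 18.87/13.14 = 1.436 m.
V = (1/n) R^(2/3) √S = (1/0.026) × 1.436^(2/3) × √0.05 = 10.95 m/s. Hydraulic depth D_h = A/T = 18.87/4.24 = 4.45 m.
Froude number Fr = V/√(g·D_h) = 10.95/√(9.81×4.45) = 1.66, which is greater than 1, so the flow is supercritical.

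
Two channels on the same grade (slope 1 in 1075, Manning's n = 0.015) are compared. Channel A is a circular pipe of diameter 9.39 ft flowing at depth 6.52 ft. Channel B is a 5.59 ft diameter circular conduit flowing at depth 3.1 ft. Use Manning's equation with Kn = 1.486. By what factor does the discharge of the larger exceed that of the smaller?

Channel A: For a circular section of diameter D = 9.39 ft at depth y = 6.52 ft, the central angle is θ = 2 arccos(1 − 2y/D) = 3.94 rad. Then A = (D²/8)(θ − sin θ) = 51.32 ft² and P = Dθ/2 = 18.5 ft. Hydraulic radius R = A/P = 51.32/18.5 = 2.774 ft. Q_A = (1.486/0.015)·51.32·2.774^(2/3)·√0.0009302 = 306.2 ft³/s.
Channel B: For a circular section of diameter D = 5.59 ft at depth y = 3.1 ft, the central angle is θ = 2 arccos(1 − 2y/D) = 3.36 rad. Then A = (D²/8)(θ − sin θ) = 13.97 ft² and P = Dθ/2 = 9.392 ft. Hydraulic radius R = A/P = 13.97/9.392 = 1.488 ft. Q_B = (1.486/0.015)·13.97·1.488^(2/3)·√0.0009302 = 55.02 ft³/s.
The larger discharge is 306.2 ft³/s and the smaller is 55.02 ft³/s; the ratio is 5.56.

5.56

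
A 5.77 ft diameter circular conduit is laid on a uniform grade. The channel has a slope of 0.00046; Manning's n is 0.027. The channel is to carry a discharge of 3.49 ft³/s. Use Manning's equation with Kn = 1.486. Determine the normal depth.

y_n = 1.16 ft

Manning's equation rearranged: A R^(2/3) = nQ / (1.486·√S) = 0.027 × 3.49 / (1.486 × √0.00046) = 2.957.
Trying y = 1.27 ft: A R^(2/3) = 3.546 — over.
Trying y = 0.92 ft: A R^(2/3) = 1.84 — short.
Trying y = 1.16 ft: A R^(2/3) = 2.954 — close enough.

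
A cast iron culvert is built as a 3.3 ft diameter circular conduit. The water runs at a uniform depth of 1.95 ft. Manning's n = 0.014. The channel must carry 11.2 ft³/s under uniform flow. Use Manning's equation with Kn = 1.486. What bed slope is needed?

For a circular section of diameter D = 3.3 ft at depth y = 1.95 ft, the central angle is θ = 2 arccos(1 − 2y/D) = 3.507 rad. Then A = (D²/8)(θ − sin θ) = 5.261 ft² and P = Dθ/2 = 5.787 ft.
Hydraulic radius R = A/P = 5.261/5.787 = 0.9091 ft.
From Manning's equation, S = [nQ / (1.486 A R^(2/3))]² = [0.014 × 11.2 / (1.486 × 5.261 × 0.9091^(2/3))]² = 0.000457.

S = 0.000457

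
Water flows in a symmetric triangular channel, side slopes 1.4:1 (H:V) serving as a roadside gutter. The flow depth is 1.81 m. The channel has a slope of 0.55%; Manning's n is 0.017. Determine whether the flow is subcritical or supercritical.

For a triangular section with side slope z = 1.4: A = zy² = 1.4×1.81² = 4.587 m²; P = 2y√(1+z²) = 2×1.81×1.72 = 6.228 m.
Hydraulic radius R = A/P = 4.587/6.228 = 0.7364 m.
V = (1/n) R^(2/3) √S = (1/0.017) × 0.7364^(2/3) × √0.0055 = 3.558 m/s. Hydraulic depth D_h = A/T = 4.587/5.068 = 0.905 m.
Froude number Fr = V/√(g·D_h) = 3.558/√(9.81×0.905) = 1.19, which is greater than 1, so the flow is supercritical.

supercritical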